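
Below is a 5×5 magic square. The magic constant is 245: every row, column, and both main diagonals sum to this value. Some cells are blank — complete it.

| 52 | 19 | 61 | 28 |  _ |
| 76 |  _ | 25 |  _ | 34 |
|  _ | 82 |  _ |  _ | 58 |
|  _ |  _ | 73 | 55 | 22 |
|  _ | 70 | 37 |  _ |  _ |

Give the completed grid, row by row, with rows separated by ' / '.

52 19 61 28 85 / 76 43 25 67 34 / 40 82 49 16 58 / 64 31 73 55 22 / 13 70 37 79 46

The remaining cell in row 1 is (1,5) = 245 − 160 = 85.
Column 3 must total 245; the given cells sum to 196, so (3,3) = 49.
Column 5: 85 + 34 + 58 + 22 + ? = 245, so (5,5) = 46.
Using main diagonal: 52 + 49 + 55 + 46 + ? → (2,2) = 245 − 202 = 43.
Using row 2: 76 + 43 + 25 + 34 + ? → (2,4) = 245 − 178 = 67.
Column 2 must total 245; the given cells sum to 214, so (4,2) = 31.
Anti-diagonal: 85 + 67 + 49 + 31 + ? = 245, so (5,1) = 13.
Row 4 needs 245; the known cells sum to 181, so (4,1) = 64.
Row 5 must total 245; the given cells sum to 166, so (5,4) = 79.
The remaining cell in column 1 is (3,1) = 245 − 205 = 40.
The remaining cell in column 4 is (3,4) = 245 − 229 = 16.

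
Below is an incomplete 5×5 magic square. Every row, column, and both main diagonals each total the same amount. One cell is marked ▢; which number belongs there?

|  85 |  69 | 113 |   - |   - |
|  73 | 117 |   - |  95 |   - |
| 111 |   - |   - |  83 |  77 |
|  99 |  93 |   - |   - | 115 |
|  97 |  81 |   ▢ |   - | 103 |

75

Column 1 is complete and sums to 465; that is the magic constant.
Using column 2: 69 + 117 + 93 + 81 + ? → (3,2) = 465 − 360 = 105.
Row 3: 111 + 105 + 83 + 77 + ? = 465, so (3,3) = 89.
Using main diagonal: 85 + 117 + 89 + 103 + ? → (4,4) = 465 − 394 = 71.
Using anti-diagonal: 95 + 89 + 93 + 97 + ? → (1,5) = 465 − 374 = 91.
Row 1: 85 + 69 + 113 + 91 + ? = 465, so (1,4) = 107.
From row 4, 465 − (99 + 93 + 71 + 115) gives (4,3) = 87.
Column 4 needs 465; the known cells sum to 356, so (5,4) = 109.
Using column 5: 91 + 77 + 115 + 103 + ? → (2,5) = 465 − 386 = 79.
The remaining cell in row 2 is (2,3) = 465 − 364 = 101.
Row 5: 97 + 81 + 109 + 103 + ? = 465, so (5,3) = 75.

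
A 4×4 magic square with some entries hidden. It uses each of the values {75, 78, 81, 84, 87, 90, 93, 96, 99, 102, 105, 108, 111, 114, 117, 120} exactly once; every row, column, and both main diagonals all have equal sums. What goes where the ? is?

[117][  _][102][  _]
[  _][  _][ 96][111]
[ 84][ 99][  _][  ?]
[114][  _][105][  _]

The 16 entries sum to 1560, so each line sums to 1560/4 = 390.
Column 1: 117 + 84 + 114 + ? = 390, so (2,1) = 75.
Column 3 needs 390; the known cells sum to 303, so (3,3) = 87.
Anti-diagonal: 96 + 99 + 114 + ? = 390, so (1,4) = 81.
Row 1: 117 + 102 + 81 + ? = 390, so (1,2) = 90.
Row 2 must total 390; the given cells sum to 282, so (2,2) = 108.
The remaining cell in row 3 is (3,4) = 390 − 270 = 120.

120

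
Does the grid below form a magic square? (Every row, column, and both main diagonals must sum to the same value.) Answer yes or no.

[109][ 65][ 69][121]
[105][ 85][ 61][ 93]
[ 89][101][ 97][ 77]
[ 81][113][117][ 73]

No — row 1 sums to 364 but row 2 sums to 344.

Row 1: 109 + 65 + 69 + 121 = 364.
Row 2: 105 + 85 + 61 + 93 = 344.
Row 3: 89 + 101 + 97 + 77 = 364.
Row 4: 81 + 113 + 117 + 73 = 384.
Column 1: 109 + 105 + 89 + 81 = 384.
Column 2: 65 + 85 + 101 + 113 = 364.
Column 3: 69 + 61 + 97 + 117 = 344.
Column 4: 121 + 93 + 77 + 73 = 364.
Main diagonal: 109 + 85 + 97 + 73 = 364.
Anti-diagonal: 121 + 61 + 101 + 81 = 364.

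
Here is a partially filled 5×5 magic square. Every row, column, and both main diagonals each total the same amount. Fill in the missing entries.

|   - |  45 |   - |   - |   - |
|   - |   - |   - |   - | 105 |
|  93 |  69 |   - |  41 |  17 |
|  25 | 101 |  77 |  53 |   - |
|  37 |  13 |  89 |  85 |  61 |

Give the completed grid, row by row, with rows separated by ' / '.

Row 5 is already complete: 37 + 13 + 89 + 85 + 61 = 285, so that is the magic constant.
From row 3, 285 − (93 + 69 + 41 + 17) gives (3,3) = 65.
Row 4: 25 + 101 + 77 + 53 + ? = 285, so (4,5) = 29.
The remaining cell in column 2 is (2,2) = 285 − 228 = 57.
Column 5 needs 285; the known cells sum to 212, so (1,5) = 73.
Main diagonal needs 285; the known cells sum to 236, so (1,1) = 49.
Anti-diagonal must total 285; the given cells sum to 276, so (2,4) = 9.
Column 1 must total 285; the given cells sum to 204, so (2,1) = 81.
Column 4 must total 285; the given cells sum to 188, so (1,4) = 97.
From row 1, 285 − (49 + 45 + 97 + 73) gives (1,3) = 21.
Row 2: 81 + 57 + 9 + 105 + ? = 285, so (2,3) = 33.

49 45 21 97 73 / 81 57 33 9 105 / 93 69 65 41 17 / 25 101 77 53 29 / 37 13 89 85 61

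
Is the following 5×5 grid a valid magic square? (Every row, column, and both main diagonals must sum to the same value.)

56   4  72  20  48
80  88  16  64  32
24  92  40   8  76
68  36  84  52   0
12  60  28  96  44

No — row 2 sums to 280 but row 3 sums to 240.

Row 1: 56 + 4 + 72 + 20 + 48 = 200.
Row 2: 80 + 88 + 16 + 64 + 32 = 280.
Row 3: 24 + 92 + 40 + 8 + 76 = 240.
Row 4: 68 + 36 + 84 + 52 + 0 = 240.
Row 5: 12 + 60 + 28 + 96 + 44 = 240.
Column 1: 56 + 80 + 24 + 68 + 12 = 240.
Column 2: 4 + 88 + 92 + 36 + 60 = 280.
Column 3: 72 + 16 + 40 + 84 + 28 = 240.
Column 4: 20 + 64 + 8 + 52 + 96 = 240.
Column 5: 48 + 32 + 76 + 0 + 44 = 200.
Main diagonal: 56 + 88 + 40 + 52 + 44 = 280.
Anti-diagonal: 48 + 64 + 40 + 36 + 12 = 200.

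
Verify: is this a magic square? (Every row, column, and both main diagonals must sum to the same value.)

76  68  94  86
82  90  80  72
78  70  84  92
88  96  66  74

Row 1: 76 + 68 + 94 + 86 = 324.
Row 2: 82 + 90 + 80 + 72 = 324.
Row 3: 78 + 70 + 84 + 92 = 324.
Row 4: 88 + 96 + 66 + 74 = 324.
Column 1: 76 + 82 + 78 + 88 = 324.
Column 2: 68 + 90 + 70 + 96 = 324.
Column 3: 94 + 80 + 84 + 66 = 324.
Column 4: 86 + 72 + 92 + 74 = 324.
Main diagonal: 76 + 90 + 84 + 74 = 324.
Anti-diagonal: 86 + 80 + 70 + 88 = 324.
All lines sum to 324.

Yes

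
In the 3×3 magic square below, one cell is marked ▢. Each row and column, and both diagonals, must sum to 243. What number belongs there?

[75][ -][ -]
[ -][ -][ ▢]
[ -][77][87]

73

From row 3, 243 − (77 + 87) gives (3,1) = 79.
Column 1 needs 243; the known cells sum to 154, so (2,1) = 89.
From main diagonal, 243 − (75 + 87) gives (2,2) = 81.
Anti-diagonal needs 243; the known cells sum to 160, so (1,3) = 83.
The remaining cell in row 1 is (1,2) = 243 − 158 = 85.
From row 2, 243 − (89 + 81) gives (2,3) = 73.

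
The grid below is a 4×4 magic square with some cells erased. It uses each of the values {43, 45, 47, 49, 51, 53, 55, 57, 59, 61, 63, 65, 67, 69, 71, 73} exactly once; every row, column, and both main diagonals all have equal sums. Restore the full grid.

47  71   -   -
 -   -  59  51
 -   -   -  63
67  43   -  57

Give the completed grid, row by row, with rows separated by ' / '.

47 71 53 61 / 49 73 59 51 / 69 45 55 63 / 67 43 65 57

The 16 entries sum to 928, so each line sums to 928/4 = 232.
Row 4: 67 + 43 + 57 + ? = 232, so (4,3) = 65.
Using column 4: 51 + 63 + 57 + ? → (1,4) = 232 − 171 = 61.
The remaining cell in anti-diagonal is (3,2) = 232 − 187 = 45.
Row 1: 47 + 71 + 61 + ? = 232, so (1,3) = 53.
From column 2, 232 − (71 + 45 + 43) gives (2,2) = 73.
Column 3 needs 232; the known cells sum to 177, so (3,3) = 55.
The remaining cell in row 2 is (2,1) = 232 − 183 = 49.
Row 3 must total 232; the given cells sum to 163, so (3,1) = 69.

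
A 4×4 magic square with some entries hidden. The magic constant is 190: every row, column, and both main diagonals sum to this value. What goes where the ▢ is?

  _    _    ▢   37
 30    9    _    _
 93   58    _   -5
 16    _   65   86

2

The remaining cell in row 3 is (3,3) = 190 − 146 = 44.
Row 4 must total 190; the given cells sum to 167, so (4,2) = 23.
Column 1 needs 190; the known cells sum to 139, so (1,1) = 51.
Column 2 needs 190; the known cells sum to 90, so (1,2) = 100.
Column 4: 37 + (-5) + 86 + ? = 190, so (2,4) = 72.
Anti-diagonal must total 190; the given cells sum to 111, so (2,3) = 79.
Row 1: 51 + 100 + 37 + ? = 190, so (1,3) = 2.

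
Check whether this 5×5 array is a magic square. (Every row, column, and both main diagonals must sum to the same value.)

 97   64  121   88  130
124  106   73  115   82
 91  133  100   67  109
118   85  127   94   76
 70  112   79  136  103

Row 1: 97 + 64 + 121 + 88 + 130 = 500.
Row 2: 124 + 106 + 73 + 115 + 82 = 500.
Row 3: 91 + 133 + 100 + 67 + 109 = 500.
Row 4: 118 + 85 + 127 + 94 + 76 = 500.
Row 5: 70 + 112 + 79 + 136 + 103 = 500.
Column 1: 97 + 124 + 91 + 118 + 70 = 500.
Column 2: 64 + 106 + 133 + 85 + 112 = 500.
Column 3: 121 + 73 + 100 + 127 + 79 = 500.
Column 4: 88 + 115 + 67 + 94 + 136 = 500.
Column 5: 130 + 82 + 109 + 76 + 103 = 500.
Main diagonal: 97 + 106 + 100 + 94 + 103 = 500.
Anti-diagonal: 130 + 115 + 100 + 85 + 70 = 500.
All lines sum to 500.

Yes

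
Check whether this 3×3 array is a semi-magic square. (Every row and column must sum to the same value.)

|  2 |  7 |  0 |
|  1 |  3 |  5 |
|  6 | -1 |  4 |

Row 1: 2 + 7 + 0 = 9.
Row 2: 1 + 3 + 5 = 9.
Row 3: 6 + (-1) + 4 = 9.
Column 1: 2 + 1 + 6 = 9.
Column 2: 7 + 3 + (-1) = 9.
Column 3: 0 + 5 + 4 = 9.
All lines sum to 9.

Yes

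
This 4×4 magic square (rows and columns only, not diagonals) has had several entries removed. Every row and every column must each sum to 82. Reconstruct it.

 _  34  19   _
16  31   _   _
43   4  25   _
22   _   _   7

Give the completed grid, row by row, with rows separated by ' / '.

Using row 3: 43 + 4 + 25 + ? → (3,4) = 82 − 72 = 10.
Column 1 needs 82; the known cells sum to 81, so (1,1) = 1.
From column 2, 82 − (34 + 31 + 4) gives (4,2) = 13.
Row 1 must total 82; the given cells sum to 54, so (1,4) = 28.
Using row 4: 22 + 13 + 7 + ? → (4,3) = 82 − 42 = 40.
The remaining cell in column 3 is (2,3) = 82 − 84 = -2.
The remaining cell in column 4 is (2,4) = 82 − 45 = 37.

1 34 19 28 / 16 31 -2 37 / 43 4 25 10 / 22 13 40 7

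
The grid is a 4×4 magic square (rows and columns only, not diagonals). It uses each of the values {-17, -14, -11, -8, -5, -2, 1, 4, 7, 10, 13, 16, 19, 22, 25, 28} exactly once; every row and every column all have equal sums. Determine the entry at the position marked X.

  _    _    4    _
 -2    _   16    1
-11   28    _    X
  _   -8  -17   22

The 16 entries sum to 88, so each line sums to 88/4 = 22.
Row 2 must total 22; the given cells sum to 15, so (2,2) = 7.
Row 4 needs 22; the known cells sum to -3, so (4,1) = 25.
Column 1 must total 22; the given cells sum to 12, so (1,1) = 10.
Column 2 must total 22; the given cells sum to 27, so (1,2) = -5.
Using column 3: 4 + 16 + (-17) + ? → (3,3) = 22 − 3 = 19.
From row 1, 22 − (10 + (-5) + 4) gives (1,4) = 13.
Using row 3: -11 + 28 + 19 + ? → (3,4) = 22 − 36 = -14.

-14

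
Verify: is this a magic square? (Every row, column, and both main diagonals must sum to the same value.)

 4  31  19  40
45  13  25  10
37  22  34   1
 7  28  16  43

Row 1: 4 + 31 + 19 + 40 = 94.
Row 2: 45 + 13 + 25 + 10 = 93.
Row 3: 37 + 22 + 34 + 1 = 94.
Row 4: 7 + 28 + 16 + 43 = 94.
Column 1: 4 + 45 + 37 + 7 = 93.
Column 2: 31 + 13 + 22 + 28 = 94.
Column 3: 19 + 25 + 34 + 16 = 94.
Column 4: 40 + 10 + 1 + 43 = 94.
Main diagonal: 4 + 13 + 34 + 43 = 94.
Anti-diagonal: 40 + 25 + 22 + 7 = 94.

No — row 3 sums to 94 but row 2 sums to 93.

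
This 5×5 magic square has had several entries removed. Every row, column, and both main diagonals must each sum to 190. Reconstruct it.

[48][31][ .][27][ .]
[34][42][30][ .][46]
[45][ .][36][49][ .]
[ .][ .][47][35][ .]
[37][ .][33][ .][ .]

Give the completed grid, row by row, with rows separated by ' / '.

48 31 44 27 40 / 34 42 30 38 46 / 45 28 36 49 32 / 26 39 47 35 43 / 37 50 33 41 29

Using row 2: 34 + 42 + 30 + 46 + ? → (2,4) = 190 − 152 = 38.
From column 1, 190 − (48 + 34 + 45 + 37) gives (4,1) = 26.
Column 3 must total 190; the given cells sum to 146, so (1,3) = 44.
The remaining cell in column 4 is (5,4) = 190 − 149 = 41.
Main diagonal must total 190; the given cells sum to 161, so (5,5) = 29.
Row 1 must total 190; the given cells sum to 150, so (1,5) = 40.
The remaining cell in row 5 is (5,2) = 190 − 140 = 50.
Anti-diagonal needs 190; the known cells sum to 151, so (4,2) = 39.
Row 4 must total 190; the given cells sum to 147, so (4,5) = 43.
Column 2 needs 190; the known cells sum to 162, so (3,2) = 28.
Column 5 must total 190; the given cells sum to 158, so (3,5) = 32.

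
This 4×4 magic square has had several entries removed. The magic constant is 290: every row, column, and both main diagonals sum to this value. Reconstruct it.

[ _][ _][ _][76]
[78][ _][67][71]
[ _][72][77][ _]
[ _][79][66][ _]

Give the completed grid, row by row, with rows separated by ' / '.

From row 2, 290 − (78 + 67 + 71) gives (2,2) = 74.
Using column 2: 74 + 72 + 79 + ? → (1,2) = 290 − 225 = 65.
Using column 3: 67 + 77 + 66 + ? → (1,3) = 290 − 210 = 80.
Anti-diagonal needs 290; the known cells sum to 215, so (4,1) = 75.
The remaining cell in row 1 is (1,1) = 290 − 221 = 69.
Row 4 needs 290; the known cells sum to 220, so (4,4) = 70.
Column 1 must total 290; the given cells sum to 222, so (3,1) = 68.
Column 4: 76 + 71 + 70 + ? = 290, so (3,4) = 73.

69 65 80 76 / 78 74 67 71 / 68 72 77 73 / 75 79 66 70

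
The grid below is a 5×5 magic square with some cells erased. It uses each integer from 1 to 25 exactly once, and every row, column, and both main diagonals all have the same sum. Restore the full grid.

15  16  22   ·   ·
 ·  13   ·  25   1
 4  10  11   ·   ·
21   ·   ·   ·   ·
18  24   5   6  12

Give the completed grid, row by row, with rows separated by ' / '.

15 16 22 3 9 / 7 13 19 25 1 / 4 10 11 17 23 / 21 2 8 14 20 / 18 24 5 6 12

The entries are 1 through 25, which sum to 325, so each line sums to 325/5 = 65.
From column 1, 65 − (15 + 4 + 21 + 18) gives (2,1) = 7.
The remaining cell in column 2 is (4,2) = 65 − 63 = 2.
Main diagonal needs 65; the known cells sum to 51, so (4,4) = 14.
Anti-diagonal: 25 + 11 + 2 + 18 + ? = 65, so (1,5) = 9.
Row 1 needs 65; the known cells sum to 62, so (1,4) = 3.
From row 2, 65 − (7 + 13 + 25 + 1) gives (2,3) = 19.
The remaining cell in column 3 is (4,3) = 65 − 57 = 8.
The remaining cell in column 4 is (3,4) = 65 − 48 = 17.
Using row 3: 4 + 10 + 11 + 17 + ? → (3,5) = 65 − 42 = 23.
Row 4 needs 65; the known cells sum to 45, so (4,5) = 20.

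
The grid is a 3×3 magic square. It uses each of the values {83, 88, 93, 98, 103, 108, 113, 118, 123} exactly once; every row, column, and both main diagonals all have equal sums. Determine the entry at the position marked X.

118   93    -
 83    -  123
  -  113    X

The 9 entries sum to 927, so each line sums to 927/3 = 309.
Using row 1: 118 + 93 + ? → (1,3) = 309 − 211 = 98.
From row 2, 309 − (83 + 123) gives (2,2) = 103.
Using column 1: 118 + 83 + ? → (3,1) = 309 − 201 = 108.
Column 3 needs 309; the known cells sum to 221, so (3,3) = 88.

88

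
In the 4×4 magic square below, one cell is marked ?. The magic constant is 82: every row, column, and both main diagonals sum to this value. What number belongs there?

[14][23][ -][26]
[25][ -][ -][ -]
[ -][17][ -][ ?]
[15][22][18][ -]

16

Row 1: 14 + 23 + 26 + ? = 82, so (1,3) = 19.
The remaining cell in row 4 is (4,4) = 82 − 55 = 27.
From column 1, 82 − (14 + 25 + 15) gives (3,1) = 28.
Using column 2: 23 + 17 + 22 + ? → (2,2) = 82 − 62 = 20.
From main diagonal, 82 − (14 + 20 + 27) gives (3,3) = 21.
Anti-diagonal needs 82; the known cells sum to 58, so (2,3) = 24.
Row 2 needs 82; the known cells sum to 69, so (2,4) = 13.
From row 3, 82 − (28 + 17 + 21) gives (3,4) = 16.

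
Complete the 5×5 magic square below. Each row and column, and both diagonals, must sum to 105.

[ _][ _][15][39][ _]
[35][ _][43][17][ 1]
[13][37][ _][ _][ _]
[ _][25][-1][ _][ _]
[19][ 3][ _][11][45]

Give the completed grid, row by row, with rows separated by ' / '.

-3 31 15 39 23 / 35 9 43 17 1 / 13 37 21 5 29 / 41 25 -1 33 7 / 19 3 27 11 45

Row 2: 35 + 43 + 17 + 1 + ? = 105, so (2,2) = 9.
Row 5 must total 105; the given cells sum to 78, so (5,3) = 27.
Column 2: 9 + 37 + 25 + 3 + ? = 105, so (1,2) = 31.
Column 3: 15 + 43 + (-1) + 27 + ? = 105, so (3,3) = 21.
From anti-diagonal, 105 − (17 + 21 + 25 + 19) gives (1,5) = 23.
Row 1: 31 + 15 + 39 + 23 + ? = 105, so (1,1) = -3.
Column 1 must total 105; the given cells sum to 64, so (4,1) = 41.
Main diagonal needs 105; the known cells sum to 72, so (4,4) = 33.
Row 4 must total 105; the given cells sum to 98, so (4,5) = 7.
From column 4, 105 − (39 + 17 + 33 + 11) gives (3,4) = 5.
From column 5, 105 − (23 + 1 + 7 + 45) gives (3,5) = 29.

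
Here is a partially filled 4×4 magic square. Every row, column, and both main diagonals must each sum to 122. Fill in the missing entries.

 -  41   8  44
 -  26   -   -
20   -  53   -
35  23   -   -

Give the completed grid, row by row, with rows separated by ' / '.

29 41 8 44 / 38 26 11 47 / 20 32 53 17 / 35 23 50 14

Row 1: 41 + 8 + 44 + ? = 122, so (1,1) = 29.
Column 1 must total 122; the given cells sum to 84, so (2,1) = 38.
From column 2, 122 − (41 + 26 + 23) gives (3,2) = 32.
Main diagonal must total 122; the given cells sum to 108, so (4,4) = 14.
Anti-diagonal must total 122; the given cells sum to 111, so (2,3) = 11.
Row 2: 38 + 26 + 11 + ? = 122, so (2,4) = 47.
The remaining cell in row 3 is (3,4) = 122 − 105 = 17.
Row 4 needs 122; the known cells sum to 72, so (4,3) = 50.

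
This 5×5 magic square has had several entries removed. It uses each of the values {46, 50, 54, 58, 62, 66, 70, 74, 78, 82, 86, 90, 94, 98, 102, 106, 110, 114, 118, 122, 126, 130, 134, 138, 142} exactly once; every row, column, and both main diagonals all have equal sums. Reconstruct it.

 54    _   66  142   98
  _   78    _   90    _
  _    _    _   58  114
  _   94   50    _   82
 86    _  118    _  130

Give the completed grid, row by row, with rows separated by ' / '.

The 25 entries sum to 2350, so each line sums to 2350/5 = 470.
Using row 1: 54 + 66 + 142 + 98 + ? → (1,2) = 470 − 360 = 110.
Using column 5: 98 + 114 + 82 + 130 + ? → (2,5) = 470 − 424 = 46.
Anti-diagonal needs 470; the known cells sum to 368, so (3,3) = 102.
Column 3: 66 + 102 + 50 + 118 + ? = 470, so (2,3) = 134.
Main diagonal: 54 + 78 + 102 + 130 + ? = 470, so (4,4) = 106.
Row 2 must total 470; the given cells sum to 348, so (2,1) = 122.
From row 4, 470 − (94 + 50 + 106 + 82) gives (4,1) = 138.
Using column 1: 54 + 122 + 138 + 86 + ? → (3,1) = 470 − 400 = 70.
The remaining cell in column 4 is (5,4) = 470 − 396 = 74.
Using row 3: 70 + 102 + 58 + 114 + ? → (3,2) = 470 − 344 = 126.
Row 5 must total 470; the given cells sum to 408, so (5,2) = 62.

54 110 66 142 98 / 122 78 134 90 46 / 70 126 102 58 114 / 138 94 50 106 82 / 86 62 118 74 130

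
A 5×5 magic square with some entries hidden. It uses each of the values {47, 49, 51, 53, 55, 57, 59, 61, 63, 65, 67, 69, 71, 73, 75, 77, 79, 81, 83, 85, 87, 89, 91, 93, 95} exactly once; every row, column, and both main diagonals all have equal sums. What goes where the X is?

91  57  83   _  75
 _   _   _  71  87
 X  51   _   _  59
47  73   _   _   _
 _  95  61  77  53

The 25 entries sum to 1775, so each line sums to 1775/5 = 355.
Row 1 must total 355; the given cells sum to 306, so (1,4) = 49.
The remaining cell in row 5 is (5,1) = 355 − 286 = 69.
Column 2 must total 355; the given cells sum to 276, so (2,2) = 79.
From column 5, 355 − (75 + 87 + 59 + 53) gives (4,5) = 81.
From anti-diagonal, 355 − (75 + 71 + 73 + 69) gives (3,3) = 67.
Using main diagonal: 91 + 79 + 67 + 53 + ? → (4,4) = 355 − 290 = 65.
Using row 4: 47 + 73 + 65 + 81 + ? → (4,3) = 355 − 266 = 89.
Column 3 must total 355; the given cells sum to 300, so (2,3) = 55.
Column 4 needs 355; the known cells sum to 262, so (3,4) = 93.
The remaining cell in row 2 is (2,1) = 355 − 292 = 63.
Row 3 needs 355; the known cells sum to 270, so (3,1) = 85.

85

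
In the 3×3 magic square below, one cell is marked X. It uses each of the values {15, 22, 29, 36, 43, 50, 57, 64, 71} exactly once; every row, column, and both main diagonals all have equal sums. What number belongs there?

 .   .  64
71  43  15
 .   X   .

The 9 entries sum to 387, so each line sums to 387/3 = 129.
Column 3 needs 129; the known cells sum to 79, so (3,3) = 50.
From main diagonal, 129 − (43 + 50) gives (1,1) = 36.
Anti-diagonal: 64 + 43 + ? = 129, so (3,1) = 22.
From row 1, 129 − (36 + 64) gives (1,2) = 29.
Row 3 must total 129; the given cells sum to 72, so (3,2) = 57.

57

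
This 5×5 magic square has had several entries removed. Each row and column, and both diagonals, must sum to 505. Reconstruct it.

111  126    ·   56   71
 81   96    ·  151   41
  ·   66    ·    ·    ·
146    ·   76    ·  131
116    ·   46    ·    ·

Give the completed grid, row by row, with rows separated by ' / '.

The remaining cell in row 1 is (1,3) = 505 − 364 = 141.
Row 2: 81 + 96 + 151 + 41 + ? = 505, so (2,3) = 136.
Column 1 needs 505; the known cells sum to 454, so (3,1) = 51.
The remaining cell in column 3 is (3,3) = 505 − 399 = 106.
Anti-diagonal must total 505; the given cells sum to 444, so (4,2) = 61.
From row 4, 505 − (146 + 61 + 76 + 131) gives (4,4) = 91.
From column 2, 505 − (126 + 96 + 66 + 61) gives (5,2) = 156.
Main diagonal must total 505; the given cells sum to 404, so (5,5) = 101.
Row 5 must total 505; the given cells sum to 419, so (5,4) = 86.
Column 4 must total 505; the given cells sum to 384, so (3,4) = 121.
From column 5, 505 − (71 + 41 + 131 + 101) gives (3,5) = 161.

111 126 141 56 71 / 81 96 136 151 41 / 51 66 106 121 161 / 146 61 76 91 131 / 116 156 46 86 101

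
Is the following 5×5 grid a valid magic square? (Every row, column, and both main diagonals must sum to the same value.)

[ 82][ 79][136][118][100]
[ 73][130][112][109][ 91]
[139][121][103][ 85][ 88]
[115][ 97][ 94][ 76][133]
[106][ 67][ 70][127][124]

Row 1: 82 + 79 + 136 + 118 + 100 = 515.
Row 2: 73 + 130 + 112 + 109 + 91 = 515.
Row 3: 139 + 121 + 103 + 85 + 88 = 536.
Row 4: 115 + 97 + 94 + 76 + 133 = 515.
Row 5: 106 + 67 + 70 + 127 + 124 = 494.
Column 1: 82 + 73 + 139 + 115 + 106 = 515.
Column 2: 79 + 130 + 121 + 97 + 67 = 494.
Column 3: 136 + 112 + 103 + 94 + 70 = 515.
Column 4: 118 + 109 + 85 + 76 + 127 = 515.
Column 5: 100 + 91 + 88 + 133 + 124 = 536.
Main diagonal: 82 + 130 + 103 + 76 + 124 = 515.
Anti-diagonal: 100 + 109 + 103 + 97 + 106 = 515.

No — row 2 sums to 515 but row 5 sums to 494.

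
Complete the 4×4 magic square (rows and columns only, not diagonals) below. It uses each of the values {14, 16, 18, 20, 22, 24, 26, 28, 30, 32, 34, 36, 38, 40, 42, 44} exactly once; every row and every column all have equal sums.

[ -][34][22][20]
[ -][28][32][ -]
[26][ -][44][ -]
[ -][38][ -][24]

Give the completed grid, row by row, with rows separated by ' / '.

The 16 entries sum to 464, so each line sums to 464/4 = 116.
Row 1: 34 + 22 + 20 + ? = 116, so (1,1) = 40.
The remaining cell in column 2 is (3,2) = 116 − 100 = 16.
Using column 3: 22 + 32 + 44 + ? → (4,3) = 116 − 98 = 18.
Row 3: 26 + 16 + 44 + ? = 116, so (3,4) = 30.
From row 4, 116 − (38 + 18 + 24) gives (4,1) = 36.
From column 1, 116 − (40 + 26 + 36) gives (2,1) = 14.
Column 4 must total 116; the given cells sum to 74, so (2,4) = 42.

40 34 22 20 / 14 28 32 42 / 26 16 44 30 / 36 38 18 24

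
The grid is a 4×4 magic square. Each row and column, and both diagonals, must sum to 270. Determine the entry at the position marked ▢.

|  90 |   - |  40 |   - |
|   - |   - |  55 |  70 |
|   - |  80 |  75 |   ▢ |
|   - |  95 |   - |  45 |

Using column 3: 40 + 55 + 75 + ? → (4,3) = 270 − 170 = 100.
The remaining cell in main diagonal is (2,2) = 270 − 210 = 60.
The remaining cell in row 2 is (2,1) = 270 − 185 = 85.
Row 4 must total 270; the given cells sum to 240, so (4,1) = 30.
Column 1 needs 270; the known cells sum to 205, so (3,1) = 65.
Using column 2: 60 + 80 + 95 + ? → (1,2) = 270 − 235 = 35.
Anti-diagonal must total 270; the given cells sum to 165, so (1,4) = 105.
Row 3: 65 + 80 + 75 + ? = 270, so (3,4) = 50.

50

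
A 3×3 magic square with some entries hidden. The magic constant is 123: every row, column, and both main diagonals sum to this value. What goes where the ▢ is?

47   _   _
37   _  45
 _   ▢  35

From row 2, 123 − (37 + 45) gives (2,2) = 41.
Column 1: 47 + 37 + ? = 123, so (3,1) = 39.
The remaining cell in column 3 is (1,3) = 123 − 80 = 43.
From row 1, 123 − (47 + 43) gives (1,2) = 33.
Using row 3: 39 + 35 + ? → (3,2) = 123 − 74 = 49.

49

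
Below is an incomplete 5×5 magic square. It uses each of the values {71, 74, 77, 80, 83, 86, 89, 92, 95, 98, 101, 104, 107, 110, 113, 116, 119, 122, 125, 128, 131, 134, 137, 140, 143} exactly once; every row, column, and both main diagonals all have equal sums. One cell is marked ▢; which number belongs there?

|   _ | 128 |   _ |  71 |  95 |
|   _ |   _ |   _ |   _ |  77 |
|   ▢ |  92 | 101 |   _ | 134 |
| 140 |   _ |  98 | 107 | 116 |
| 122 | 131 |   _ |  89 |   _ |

83

The 25 entries sum to 2675, so each line sums to 2675/5 = 535.
The remaining cell in row 4 is (4,2) = 535 − 461 = 74.
Column 2 needs 535; the known cells sum to 425, so (2,2) = 110.
The remaining cell in column 5 is (5,5) = 535 − 422 = 113.
From main diagonal, 535 − (110 + 101 + 107 + 113) gives (1,1) = 104.
From anti-diagonal, 535 − (95 + 101 + 74 + 122) gives (2,4) = 143.
From row 1, 535 − (104 + 128 + 71 + 95) gives (1,3) = 137.
Using row 5: 122 + 131 + 89 + 113 + ? → (5,3) = 535 − 455 = 80.
From column 3, 535 − (137 + 101 + 98 + 80) gives (2,3) = 119.
The remaining cell in column 4 is (3,4) = 535 − 410 = 125.
The remaining cell in row 2 is (2,1) = 535 − 449 = 86.
Row 3: 92 + 101 + 125 + 134 + ? = 535, so (3,1) = 83.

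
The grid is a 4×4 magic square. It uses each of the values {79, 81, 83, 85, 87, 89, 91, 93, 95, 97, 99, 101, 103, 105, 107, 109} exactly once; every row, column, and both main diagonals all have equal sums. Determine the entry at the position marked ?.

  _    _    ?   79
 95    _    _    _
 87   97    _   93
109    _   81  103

105

The 16 entries sum to 1504, so each line sums to 1504/4 = 376.
From row 3, 376 − (87 + 97 + 93) gives (3,3) = 99.
Using row 4: 109 + 81 + 103 + ? → (4,2) = 376 − 293 = 83.
Column 1: 95 + 87 + 109 + ? = 376, so (1,1) = 85.
The remaining cell in column 4 is (2,4) = 376 − 275 = 101.
Main diagonal must total 376; the given cells sum to 287, so (2,2) = 89.
Anti-diagonal: 79 + 97 + 109 + ? = 376, so (2,3) = 91.
Using column 2: 89 + 97 + 83 + ? → (1,2) = 376 − 269 = 107.
Using column 3: 91 + 99 + 81 + ? → (1,3) = 376 − 271 = 105.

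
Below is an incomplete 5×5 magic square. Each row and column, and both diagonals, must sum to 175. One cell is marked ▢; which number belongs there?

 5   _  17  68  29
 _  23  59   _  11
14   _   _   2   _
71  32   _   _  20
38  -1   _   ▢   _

Using row 1: 5 + 17 + 68 + 29 + ? → (1,2) = 175 − 119 = 56.
Column 1: 5 + 14 + 71 + 38 + ? = 175, so (2,1) = 47.
The remaining cell in column 2 is (3,2) = 175 − 110 = 65.
Row 2 needs 175; the known cells sum to 140, so (2,4) = 35.
The remaining cell in anti-diagonal is (3,3) = 175 − 134 = 41.
Row 3 must total 175; the given cells sum to 122, so (3,5) = 53.
From column 5, 175 − (29 + 11 + 53 + 20) gives (5,5) = 62.
Main diagonal needs 175; the known cells sum to 131, so (4,4) = 44.
Row 4 must total 175; the given cells sum to 167, so (4,3) = 8.
Column 3 needs 175; the known cells sum to 125, so (5,3) = 50.
The remaining cell in column 4 is (5,4) = 175 − 149 = 26.

26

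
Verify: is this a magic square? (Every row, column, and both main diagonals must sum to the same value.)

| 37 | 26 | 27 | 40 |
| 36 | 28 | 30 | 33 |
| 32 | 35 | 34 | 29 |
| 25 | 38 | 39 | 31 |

No — column 3 sums to 130 but column 4 sums to 133.

Row 1: 37 + 26 + 27 + 40 = 130.
Row 2: 36 + 28 + 30 + 33 = 127.
Row 3: 32 + 35 + 34 + 29 = 130.
Row 4: 25 + 38 + 39 + 31 = 133.
Column 1: 37 + 36 + 32 + 25 = 130.
Column 2: 26 + 28 + 35 + 38 = 127.
Column 3: 27 + 30 + 34 + 39 = 130.
Column 4: 40 + 33 + 29 + 31 = 133.
Main diagonal: 37 + 28 + 34 + 31 = 130.
Anti-diagonal: 40 + 30 + 35 + 25 = 130.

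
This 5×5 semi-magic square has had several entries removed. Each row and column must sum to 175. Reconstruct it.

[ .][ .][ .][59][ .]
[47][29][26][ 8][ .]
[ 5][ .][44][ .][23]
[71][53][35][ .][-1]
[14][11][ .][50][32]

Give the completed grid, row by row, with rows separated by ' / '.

Row 2: 47 + 29 + 26 + 8 + ? = 175, so (2,5) = 65.
From row 4, 175 − (71 + 53 + 35 + (-1)) gives (4,4) = 17.
Row 5 must total 175; the given cells sum to 107, so (5,3) = 68.
Column 1 needs 175; the known cells sum to 137, so (1,1) = 38.
From column 3, 175 − (26 + 44 + 35 + 68) gives (1,3) = 2.
Column 4: 59 + 8 + 17 + 50 + ? = 175, so (3,4) = 41.
The remaining cell in column 5 is (1,5) = 175 − 119 = 56.
Using row 1: 38 + 2 + 59 + 56 + ? → (1,2) = 175 − 155 = 20.
From row 3, 175 − (5 + 44 + 41 + 23) gives (3,2) = 62.

38 20 2 59 56 / 47 29 26 8 65 / 5 62 44 41 23 / 71 53 35 17 -1 / 14 11 68 50 32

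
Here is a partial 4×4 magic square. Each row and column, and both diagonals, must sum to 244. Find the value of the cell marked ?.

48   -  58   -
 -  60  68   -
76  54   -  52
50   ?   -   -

64

Row 3 needs 244; the known cells sum to 182, so (3,3) = 62.
Column 1: 48 + 76 + 50 + ? = 244, so (2,1) = 70.
The remaining cell in column 3 is (4,3) = 244 − 188 = 56.
The remaining cell in main diagonal is (4,4) = 244 − 170 = 74.
Anti-diagonal needs 244; the known cells sum to 172, so (1,4) = 72.
The remaining cell in row 1 is (1,2) = 244 − 178 = 66.
Row 2 must total 244; the given cells sum to 198, so (2,4) = 46.
Row 4 needs 244; the known cells sum to 180, so (4,2) = 64.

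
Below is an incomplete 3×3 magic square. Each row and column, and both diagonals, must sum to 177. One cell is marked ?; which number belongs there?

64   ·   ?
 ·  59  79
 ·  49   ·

44

Row 2: 59 + 79 + ? = 177, so (2,1) = 39.
Column 1: 64 + 39 + ? = 177, so (3,1) = 74.
The remaining cell in column 2 is (1,2) = 177 − 108 = 69.
Main diagonal must total 177; the given cells sum to 123, so (3,3) = 54.
Anti-diagonal must total 177; the given cells sum to 133, so (1,3) = 44.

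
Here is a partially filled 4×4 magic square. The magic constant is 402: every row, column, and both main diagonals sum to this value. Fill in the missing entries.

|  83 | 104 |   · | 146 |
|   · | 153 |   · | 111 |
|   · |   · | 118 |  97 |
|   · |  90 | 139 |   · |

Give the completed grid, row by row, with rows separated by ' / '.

83 104 69 146 / 62 153 76 111 / 132 55 118 97 / 125 90 139 48

From row 1, 402 − (83 + 104 + 146) gives (1,3) = 69.
Column 2 must total 402; the given cells sum to 347, so (3,2) = 55.
Column 3: 69 + 118 + 139 + ? = 402, so (2,3) = 76.
Using column 4: 146 + 111 + 97 + ? → (4,4) = 402 − 354 = 48.
Anti-diagonal must total 402; the given cells sum to 277, so (4,1) = 125.
Row 2: 153 + 76 + 111 + ? = 402, so (2,1) = 62.
Row 3 needs 402; the known cells sum to 270, so (3,1) = 132.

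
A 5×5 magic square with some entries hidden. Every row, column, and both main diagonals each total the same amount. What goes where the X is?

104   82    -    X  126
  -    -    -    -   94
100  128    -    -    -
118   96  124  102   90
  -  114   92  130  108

Row 4 is complete and sums to 530; that is the magic constant.
Row 5 must total 530; the given cells sum to 444, so (5,1) = 86.
From column 1, 530 − (104 + 100 + 118 + 86) gives (2,1) = 122.
Column 2 must total 530; the given cells sum to 420, so (2,2) = 110.
Column 5 needs 530; the known cells sum to 418, so (3,5) = 112.
Main diagonal must total 530; the given cells sum to 424, so (3,3) = 106.
The remaining cell in anti-diagonal is (2,4) = 530 − 414 = 116.
Row 2 must total 530; the given cells sum to 442, so (2,3) = 88.
The remaining cell in row 3 is (3,4) = 530 − 446 = 84.
Column 3 must total 530; the given cells sum to 410, so (1,3) = 120.
Column 4: 116 + 84 + 102 + 130 + ? = 530, so (1,4) = 98.

98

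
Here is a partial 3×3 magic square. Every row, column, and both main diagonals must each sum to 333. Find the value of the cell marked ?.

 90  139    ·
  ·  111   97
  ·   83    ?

132

Row 1 needs 333; the known cells sum to 229, so (1,3) = 104.
Row 2: 111 + 97 + ? = 333, so (2,1) = 125.
Column 1: 90 + 125 + ? = 333, so (3,1) = 118.
From column 3, 333 − (104 + 97) gives (3,3) = 132.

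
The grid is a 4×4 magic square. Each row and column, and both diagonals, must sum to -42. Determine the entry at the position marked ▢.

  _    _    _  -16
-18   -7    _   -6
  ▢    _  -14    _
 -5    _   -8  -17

Row 2: -18 + (-7) + (-6) + ? = -42, so (2,3) = -11.
Row 4 must total -42; the given cells sum to -30, so (4,2) = -12.
From column 3, -42 − (-11 + (-14) + (-8)) gives (1,3) = -9.
Using column 4: -16 + (-6) + (-17) + ? → (3,4) = -42 − (-39) = -3.
Main diagonal needs -42; the known cells sum to -38, so (1,1) = -4.
Anti-diagonal must total -42; the given cells sum to -32, so (3,2) = -10.
Row 1: -4 + (-9) + (-16) + ? = -42, so (1,2) = -13.
Using row 3: -10 + (-14) + (-3) + ? → (3,1) = -42 − (-27) = -15.

-15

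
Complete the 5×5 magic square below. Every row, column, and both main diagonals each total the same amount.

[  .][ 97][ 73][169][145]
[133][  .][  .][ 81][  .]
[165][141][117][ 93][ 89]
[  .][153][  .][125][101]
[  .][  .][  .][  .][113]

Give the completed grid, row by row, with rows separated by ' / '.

121 97 73 169 145 / 133 129 105 81 157 / 165 141 117 93 89 / 77 153 149 125 101 / 109 85 161 137 113

Row 3 is already complete: 165 + 141 + 117 + 93 + 89 = 605, so that is the magic constant.
From row 1, 605 − (97 + 73 + 169 + 145) gives (1,1) = 121.
Using column 4: 169 + 81 + 93 + 125 + ? → (5,4) = 605 − 468 = 137.
The remaining cell in column 5 is (2,5) = 605 − 448 = 157.
The remaining cell in main diagonal is (2,2) = 605 − 476 = 129.
Anti-diagonal: 145 + 81 + 117 + 153 + ? = 605, so (5,1) = 109.
Row 2 must total 605; the given cells sum to 500, so (2,3) = 105.
Column 1 must total 605; the given cells sum to 528, so (4,1) = 77.
Column 2 must total 605; the given cells sum to 520, so (5,2) = 85.
Row 4: 77 + 153 + 125 + 101 + ? = 605, so (4,3) = 149.
Row 5: 109 + 85 + 137 + 113 + ? = 605, so (5,3) = 161.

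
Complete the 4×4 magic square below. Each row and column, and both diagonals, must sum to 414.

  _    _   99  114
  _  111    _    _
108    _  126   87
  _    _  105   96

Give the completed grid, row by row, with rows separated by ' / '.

Using row 3: 108 + 126 + 87 + ? → (3,2) = 414 − 321 = 93.
Column 3 needs 414; the known cells sum to 330, so (2,3) = 84.
Column 4: 114 + 87 + 96 + ? = 414, so (2,4) = 117.
Main diagonal needs 414; the known cells sum to 333, so (1,1) = 81.
The remaining cell in anti-diagonal is (4,1) = 414 − 291 = 123.
The remaining cell in row 1 is (1,2) = 414 − 294 = 120.
Using row 2: 111 + 84 + 117 + ? → (2,1) = 414 − 312 = 102.
Row 4 must total 414; the given cells sum to 324, so (4,2) = 90.

81 120 99 114 / 102 111 84 117 / 108 93 126 87 / 123 90 105 96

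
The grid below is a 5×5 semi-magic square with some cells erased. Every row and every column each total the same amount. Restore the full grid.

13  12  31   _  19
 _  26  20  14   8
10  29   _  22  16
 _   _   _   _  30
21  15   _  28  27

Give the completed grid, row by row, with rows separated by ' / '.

Column 5 is already complete: 19 + 8 + 16 + 30 + 27 = 100, so that is the magic constant.
Using row 1: 13 + 12 + 31 + 19 + ? → (1,4) = 100 − 75 = 25.
Row 2 needs 100; the known cells sum to 68, so (2,1) = 32.
From row 3, 100 − (10 + 29 + 22 + 16) gives (3,3) = 23.
From row 5, 100 − (21 + 15 + 28 + 27) gives (5,3) = 9.
From column 1, 100 − (13 + 32 + 10 + 21) gives (4,1) = 24.
From column 2, 100 − (12 + 26 + 29 + 15) gives (4,2) = 18.
Column 3 needs 100; the known cells sum to 83, so (4,3) = 17.
Column 4 must total 100; the given cells sum to 89, so (4,4) = 11.

13 12 31 25 19 / 32 26 20 14 8 / 10 29 23 22 16 / 24 18 17 11 30 / 21 15 9 28 27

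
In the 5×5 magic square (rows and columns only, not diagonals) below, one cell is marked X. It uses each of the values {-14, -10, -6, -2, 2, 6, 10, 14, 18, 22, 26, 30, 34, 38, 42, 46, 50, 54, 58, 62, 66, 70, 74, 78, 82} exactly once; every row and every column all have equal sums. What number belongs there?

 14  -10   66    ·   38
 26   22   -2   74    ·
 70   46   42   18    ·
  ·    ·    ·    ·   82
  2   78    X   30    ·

54

The 25 entries sum to 850, so each line sums to 850/5 = 170.
From row 1, 170 − (14 + (-10) + 66 + 38) gives (1,4) = 62.
The remaining cell in row 2 is (2,5) = 170 − 120 = 50.
From row 3, 170 − (70 + 46 + 42 + 18) gives (3,5) = -6.
Column 1: 14 + 26 + 70 + 2 + ? = 170, so (4,1) = 58.
Column 2 needs 170; the known cells sum to 136, so (4,2) = 34.
Column 4: 62 + 74 + 18 + 30 + ? = 170, so (4,4) = -14.
Using column 5: 38 + 50 + (-6) + 82 + ? → (5,5) = 170 − 164 = 6.
The remaining cell in row 4 is (4,3) = 170 − 160 = 10.
The remaining cell in row 5 is (5,3) = 170 − 116 = 54.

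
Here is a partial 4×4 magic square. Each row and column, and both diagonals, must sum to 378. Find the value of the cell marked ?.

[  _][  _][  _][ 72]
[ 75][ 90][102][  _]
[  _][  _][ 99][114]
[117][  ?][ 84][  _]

Using row 2: 75 + 90 + 102 + ? → (2,4) = 378 − 267 = 111.
Column 3: 102 + 99 + 84 + ? = 378, so (1,3) = 93.
From column 4, 378 − (72 + 111 + 114) gives (4,4) = 81.
The remaining cell in main diagonal is (1,1) = 378 − 270 = 108.
Anti-diagonal must total 378; the given cells sum to 291, so (3,2) = 87.
The remaining cell in row 1 is (1,2) = 378 − 273 = 105.
Row 3 needs 378; the known cells sum to 300, so (3,1) = 78.
Using row 4: 117 + 84 + 81 + ? → (4,2) = 378 − 282 = 96.

96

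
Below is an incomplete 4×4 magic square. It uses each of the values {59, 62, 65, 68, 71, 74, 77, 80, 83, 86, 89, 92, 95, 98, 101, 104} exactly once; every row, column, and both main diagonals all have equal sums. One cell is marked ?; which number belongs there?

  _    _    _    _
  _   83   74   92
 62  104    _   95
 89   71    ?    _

86

The 16 entries sum to 1304, so each line sums to 1304/4 = 326.
Row 2 needs 326; the known cells sum to 249, so (2,1) = 77.
The remaining cell in row 3 is (3,3) = 326 − 261 = 65.
Column 1 must total 326; the given cells sum to 228, so (1,1) = 98.
From column 2, 326 − (83 + 104 + 71) gives (1,2) = 68.
Main diagonal must total 326; the given cells sum to 246, so (4,4) = 80.
From anti-diagonal, 326 − (74 + 104 + 89) gives (1,4) = 59.
Using row 1: 98 + 68 + 59 + ? → (1,3) = 326 − 225 = 101.
Row 4: 89 + 71 + 80 + ? = 326, so (4,3) = 86.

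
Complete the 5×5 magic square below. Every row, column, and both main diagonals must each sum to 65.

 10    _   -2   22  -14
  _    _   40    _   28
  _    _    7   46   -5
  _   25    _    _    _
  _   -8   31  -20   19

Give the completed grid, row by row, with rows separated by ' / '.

The remaining cell in row 1 is (1,2) = 65 − 16 = 49.
Row 5 needs 65; the known cells sum to 22, so (5,1) = 43.
The remaining cell in column 3 is (4,3) = 65 − 76 = -11.
From column 5, 65 − (-14 + 28 + (-5) + 19) gives (4,5) = 37.
Anti-diagonal must total 65; the given cells sum to 61, so (2,4) = 4.
Column 4 must total 65; the given cells sum to 52, so (4,4) = 13.
From main diagonal, 65 − (10 + 7 + 13 + 19) gives (2,2) = 16.
Using row 2: 16 + 40 + 4 + 28 + ? → (2,1) = 65 − 88 = -23.
Row 4: 25 + (-11) + 13 + 37 + ? = 65, so (4,1) = 1.
Column 1 must total 65; the given cells sum to 31, so (3,1) = 34.
Column 2 needs 65; the known cells sum to 82, so (3,2) = -17.

10 49 -2 22 -14 / -23 16 40 4 28 / 34 -17 7 46 -5 / 1 25 -11 13 37 / 43 -8 31 -20 19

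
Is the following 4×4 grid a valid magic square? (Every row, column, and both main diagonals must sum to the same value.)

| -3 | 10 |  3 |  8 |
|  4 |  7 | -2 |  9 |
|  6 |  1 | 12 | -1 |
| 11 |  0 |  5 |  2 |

Yes

Row 1: -3 + 10 + 3 + 8 = 18.
Row 2: 4 + 7 + (-2) + 9 = 18.
Row 3: 6 + 1 + 12 + (-1) = 18.
Row 4: 11 + 0 + 5 + 2 = 18.
Column 1: -3 + 4 + 6 + 11 = 18.
Column 2: 10 + 7 + 1 + 0 = 18.
Column 3: 3 + (-2) + 12 + 5 = 18.
Column 4: 8 + 9 + (-1) + 2 = 18.
Main diagonal: -3 + 7 + 12 + 2 = 18.
Anti-diagonal: 8 + (-2) + 1 + 11 = 18.
All lines sum to 18.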